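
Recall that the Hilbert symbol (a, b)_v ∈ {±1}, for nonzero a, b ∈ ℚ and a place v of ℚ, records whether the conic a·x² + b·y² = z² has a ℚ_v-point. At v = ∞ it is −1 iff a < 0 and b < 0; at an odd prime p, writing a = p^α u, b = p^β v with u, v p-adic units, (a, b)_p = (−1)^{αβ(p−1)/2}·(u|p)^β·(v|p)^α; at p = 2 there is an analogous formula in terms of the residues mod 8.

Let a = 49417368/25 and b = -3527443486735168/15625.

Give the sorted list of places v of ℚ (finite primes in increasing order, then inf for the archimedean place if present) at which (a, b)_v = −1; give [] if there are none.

(a, b) ≡ (102102, -13) mod (ℚ^×)²; places V = {2, 3, 5, 7, 11, 13, 17, ∞}.
(a,b)_17: α=1, u≡5; β=2, v≡8 (mod 17); (5|17)=-1, (8|17)=+1; sign (−1)^0·-1^2·+1^1 = +1.
(a,b)_7: α=1, u≡3; β=2, v≡2 (mod 7); (3|7)=-1, (2|7)=+1; sign (−1)^0·-1^2·+1^1 = +1.
(a,b)_∞: sgn(102102)=+, sgn(-13)=−, so +1.
(a,b)_11: α=3, u≡1; β=6, v≡4 (mod 11); (1|11)=+1, (4|11)=+1; sign (−1)^0·+1^6·+1^3 = +1.
(a,b)_5: α=-2, u≡3; β=-6, v≡2 (mod 5); (3|5)=-1, (2|5)=-1; sign (−1)^0·-1^-6·-1^-2 = +1.
(a,b)_13: α=1, u≡7; β=3, v≡4 (mod 13); (7|13)=-1, (4|13)=+1; sign (−1)^0·-1^3·+1^1 = -1.
(a,b)_3: α=1, u≡2; β=0, v≡2 (mod 3); (2|3)=-1, (2|3)=-1; sign (−1)^0·-1^0·-1^1 = -1.
(a,b)_2: α=3, β=6; u≡3, v≡3 (mod 8); ε(u)ε(v)=1·1, αω(v)=3·1, βω(u)=6·1; sum ≡ 0  ⇒  +1.
|Ram(102102, -13)| = 2, even; anisotropic at {3, 13}.

[3, 13]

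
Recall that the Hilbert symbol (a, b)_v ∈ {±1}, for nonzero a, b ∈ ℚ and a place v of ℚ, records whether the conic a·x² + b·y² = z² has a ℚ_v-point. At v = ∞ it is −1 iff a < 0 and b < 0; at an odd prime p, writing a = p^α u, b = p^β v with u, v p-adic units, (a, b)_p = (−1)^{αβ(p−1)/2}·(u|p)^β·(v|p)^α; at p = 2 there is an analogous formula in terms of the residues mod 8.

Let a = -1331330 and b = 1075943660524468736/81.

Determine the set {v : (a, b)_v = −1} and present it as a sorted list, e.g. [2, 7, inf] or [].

[2, 11, 13, 19]

Mod squares: a ≡ -27170, b ≡ 266. Check v ∈ {∞, 2, 3, 5, 7, 11, 13, 19}.
v=13: a=13^1·(≡4), b=13^2·(≡11) mod 13; (4|13)=+1, (11|13)=-1; (−1)^{1·2·6}·(+1)^2·(-1)^1 = -1.
v=3: a=3^0·(≡1), b=3^-4·(≡2) mod 3; (1|3)=+1, (2|3)=-1; (−1)^{0·-4·1}·(+1)^-4·(-1)^0 = +1.
v=∞: -27170 < 0 and 266 > 0  ⇒  (a,b)_∞ = +1.
v=7: a=7^2·(≡4), b=7^3·(≡3) mod 7; (4|7)=+1, (3|7)=-1; (−1)^{2·3·3}·(+1)^3·(-1)^2 = +1.
v=5: a=5^1·(≡4), b=5^0·(≡1) mod 5; (4|5)=+1, (1|5)=+1; (−1)^{1·0·2}·(+1)^0·(+1)^1 = +1.
v=11: a=11^1·(≡3), b=11^4·(≡10) mod 11; (3|11)=+1, (10|11)=-1; (−1)^{1·4·5}·(+1)^4·(-1)^1 = -1.
v=19: a=19^1·(≡2), b=19^5·(≡12) mod 19; (2|19)=-1, (12|19)=-1; (−1)^{1·5·9}·(-1)^5·(-1)^1 = -1.
v=2: v_2(a)=1, v_2(b)=9; units ≡ 7, 5 (mod 8); ε·ε+αω+βω = 1·0+1·1+9·0 ≡ 1  ⇒  (a,b)_2 = -1.
|Ram(-27170, 266)| = 4, even; anisotropic at {2, 11, 13, 19}.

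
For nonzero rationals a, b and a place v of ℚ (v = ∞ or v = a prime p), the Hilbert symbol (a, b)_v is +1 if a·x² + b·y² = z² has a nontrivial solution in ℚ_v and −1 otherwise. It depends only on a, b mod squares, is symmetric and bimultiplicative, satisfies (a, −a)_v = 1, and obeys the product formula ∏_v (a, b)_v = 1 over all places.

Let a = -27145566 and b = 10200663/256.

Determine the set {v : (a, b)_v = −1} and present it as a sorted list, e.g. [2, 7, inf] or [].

Mod squares: a ≡ -3016174, b ≡ 9367. Check v ∈ {∞, 2, 3, 7, 11, 17, 19, 23, 29}.
v=∞: -3016174 < 0 and 9367 > 0  ⇒  (a,b)_∞ = +1.
v=19: a=19^1·(≡10), b=19^1·(≡12) mod 19; (10|19)=-1, (12|19)=-1; (−1)^{1·1·9}·(-1)^1·(-1)^1 = -1.
v=17: a=17^1·(≡12), b=17^1·(≡7) mod 17; (12|17)=-1, (7|17)=-1; (−1)^{1·1·8}·(-1)^1·(-1)^1 = +1.
v=23: a=23^1·(≡3), b=23^0·(≡16) mod 23; (3|23)=+1, (16|23)=+1; (−1)^{1·0·11}·(+1)^0·(+1)^1 = +1.
v=7: a=7^1·(≡6), b=7^0·(≡1) mod 7; (6|7)=-1, (1|7)=+1; (−1)^{1·0·3}·(-1)^0·(+1)^1 = +1.
v=11: a=11^0·(≡3), b=11^2·(≡7) mod 11; (3|11)=+1, (7|11)=-1; (−1)^{0·2·5}·(+1)^2·(-1)^0 = +1.
v=29: a=29^1·(≡8), b=29^1·(≡22) mod 29; (8|29)=-1, (22|29)=+1; (−1)^{1·1·14}·(-1)^1·(+1)^1 = -1.
v=3: a=3^2·(≡2), b=3^2·(≡1) mod 3; (2|3)=-1, (1|3)=+1; (−1)^{2·2·1}·(-1)^2·(+1)^2 = +1.
v=2: v_2(a)=1, v_2(b)=-8; units ≡ 1, 7 (mod 8); ε·ε+αω+βω = 0·1+1·0+-8·0 ≡ 0  ⇒  (a,b)_2 = +1.
Ram(-3016174, 9367) = {19, 29}; no ℚ_19-point on the conic.

[19, 29]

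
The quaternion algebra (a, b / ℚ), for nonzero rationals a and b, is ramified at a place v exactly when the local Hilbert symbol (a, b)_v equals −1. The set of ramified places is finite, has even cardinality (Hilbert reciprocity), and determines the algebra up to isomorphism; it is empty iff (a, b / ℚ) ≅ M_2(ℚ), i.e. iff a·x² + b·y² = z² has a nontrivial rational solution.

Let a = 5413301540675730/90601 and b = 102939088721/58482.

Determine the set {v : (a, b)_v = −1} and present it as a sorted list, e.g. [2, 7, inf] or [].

[5, 17, 29, 37]

Mod squares: a ≡ 15170, b ≡ 1495762. Check v ∈ {∞, 2, 3, 5, 7, 13, 17, 19, 29, 37, 41, 43, 53}.
v=29: a=29^0·(≡21), b=29^1·(≡16) mod 29; (21|29)=-1, (16|29)=+1; (−1)^{0·1·14}·(-1)^1·(+1)^0 = -1.
v=7: a=7^-2·(≡2), b=7^2·(≡4) mod 7; (2|7)=+1, (4|7)=+1; (−1)^{-2·2·3}·(+1)^2·(+1)^-2 = +1.
v=17: a=17^4·(≡7), b=17^1·(≡12) mod 17; (7|17)=-1, (12|17)=-1; (−1)^{4·1·8}·(-1)^1·(-1)^4 = -1.
v=53: a=53^2·(≡3), b=53^2·(≡28) mod 53; (3|53)=-1, (28|53)=+1; (−1)^{2·2·26}·(-1)^2·(+1)^2 = +1.
v=19: a=19^0·(≡8), b=19^-2·(≡11) mod 19; (8|19)=-1, (11|19)=+1; (−1)^{0·-2·9}·(-1)^-2·(+1)^0 = +1.
v=∞: 15170 > 0 and 1495762 > 0  ⇒  (a,b)_∞ = +1.
v=13: a=13^2·(≡9), b=13^0·(≡5) mod 13; (9|13)=+1, (5|13)=-1; (−1)^{2·0·6}·(+1)^0·(-1)^2 = +1.
v=3: a=3^2·(≡2), b=3^-4·(≡1) mod 3; (2|3)=-1, (1|3)=+1; (−1)^{2·-4·1}·(-1)^-4·(+1)^2 = +1.
v=37: a=37^1·(≡36), b=37^1·(≡19) mod 37; (36|37)=+1, (19|37)=-1; (−1)^{1·1·18}·(+1)^1·(-1)^1 = -1.
v=43: a=43^-2·(≡34), b=43^0·(≡18) mod 43; (34|43)=-1, (18|43)=-1; (−1)^{-2·0·21}·(-1)^0·(-1)^-2 = +1.
v=5: a=5^1·(≡1), b=5^0·(≡3) mod 5; (1|5)=+1, (3|5)=-1; (−1)^{1·0·2}·(+1)^0·(-1)^1 = -1.
v=41: a=41^1·(≡31), b=41^1·(≡40) mod 41; (31|41)=+1, (40|41)=+1; (−1)^{1·1·20}·(+1)^1·(+1)^1 = +1.
v=2: v_2(a)=1, v_2(b)=-1; units ≡ 1, 1 (mod 8); ε·ε+αω+βω = 0·0+1·0+-1·0 ≡ 0  ⇒  (a,b)_2 = +1.
Ram(15170, 1495762) = {5, 17, 29, 37}; no ℚ_5-point on the conic.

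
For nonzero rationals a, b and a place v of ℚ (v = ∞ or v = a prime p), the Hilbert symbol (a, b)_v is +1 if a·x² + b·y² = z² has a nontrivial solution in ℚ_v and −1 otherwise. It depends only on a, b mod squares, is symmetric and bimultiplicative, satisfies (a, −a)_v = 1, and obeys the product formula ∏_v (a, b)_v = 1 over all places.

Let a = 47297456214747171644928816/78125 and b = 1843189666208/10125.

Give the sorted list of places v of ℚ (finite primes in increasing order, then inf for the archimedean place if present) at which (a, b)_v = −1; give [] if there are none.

[5, 31]

(a, b) ≡ (55, 5890) mod (ℚ^×)²; places V = {2, 3, 5, 11, 19, 29, 31, ∞}.
(a,b)_19: α=2, u≡1; β=1, v≡9 (mod 19); (1|19)=+1, (9|19)=+1; sign (−1)^0·+1^1·+1^2 = +1.
(a,b)_11: α=5, u≡3; β=2, v≡9 (mod 11); (3|11)=+1, (9|11)=+1; sign (−1)^0·+1^2·+1^5 = +1.
(a,b)_31: α=6, u≡21; β=3, v≡19 (mod 31); (21|31)=-1, (19|31)=+1; sign (−1)^0·-1^3·+1^6 = -1.
(a,b)_∞: sgn(55)=+, sgn(5890)=+, so +1.
(a,b)_29: α=4, u≡26; β=2, v≡19 (mod 29); (26|29)=-1, (19|29)=-1; sign (−1)^0·-1^2·-1^4 = +1.
(a,b)_3: α=4, u≡1; β=-4, v≡1 (mod 3); (1|3)=+1, (1|3)=+1; sign (−1)^0·+1^-4·+1^4 = +1.
(a,b)_2: α=4, β=5; u≡7, v≡1 (mod 8); ε(u)ε(v)=1·0, αω(v)=4·0, βω(u)=5·0; sum ≡ 0  ⇒  +1.
(a,b)_5: α=-7, u≡1; β=-3, v≡3 (mod 5); (1|5)=+1, (3|5)=-1; sign (−1)^0·+1^-3·-1^-7 = -1.
(55, 5890 / ℚ) ramifies at {5, 31}: a division algebra.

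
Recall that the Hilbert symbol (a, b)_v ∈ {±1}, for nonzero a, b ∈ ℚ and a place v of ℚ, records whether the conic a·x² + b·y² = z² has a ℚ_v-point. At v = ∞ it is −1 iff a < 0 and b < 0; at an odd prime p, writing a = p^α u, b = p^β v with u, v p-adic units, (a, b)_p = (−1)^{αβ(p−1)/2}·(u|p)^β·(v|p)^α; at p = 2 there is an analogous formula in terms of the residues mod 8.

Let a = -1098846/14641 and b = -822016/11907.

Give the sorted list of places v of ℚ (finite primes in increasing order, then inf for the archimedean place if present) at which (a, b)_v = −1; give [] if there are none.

Mod squares: a ≡ -13566, b ≡ -57. Check v ∈ {∞, 2, 3, 7, 11, 13, 17, 19}.
v=7: a=7^1·(≡1), b=7^-2·(≡3) mod 7; (1|7)=+1, (3|7)=-1; (−1)^{1·-2·3}·(+1)^-2·(-1)^1 = -1.
v=13: a=13^0·(≡6), b=13^2·(≡2) mod 13; (6|13)=-1, (2|13)=-1; (−1)^{0·2·6}·(-1)^2·(-1)^0 = +1.
v=19: a=19^1·(≡14), b=19^1·(≡16) mod 19; (14|19)=-1, (16|19)=+1; (−1)^{1·1·9}·(-1)^1·(+1)^1 = +1.
v=11: a=11^-4·(≡10), b=11^0·(≡5) mod 11; (10|11)=-1, (5|11)=+1; (−1)^{-4·0·5}·(-1)^0·(+1)^-4 = +1.
v=17: a=17^1·(≡16), b=17^0·(≡10) mod 17; (16|17)=+1, (10|17)=-1; (−1)^{1·0·8}·(+1)^0·(-1)^1 = -1.
v=∞: -13566 < 0 and -57 < 0  ⇒  (a,b)_∞ = -1.
v=3: a=3^5·(≡2), b=3^-5·(≡2) mod 3; (2|3)=-1, (2|3)=-1; (−1)^{5·-5·1}·(-1)^-5·(-1)^5 = -1.
v=2: v_2(a)=1, v_2(b)=8; units ≡ 1, 7 (mod 8); ε·ε+αω+βω = 0·1+1·0+8·0 ≡ 0  ⇒  (a,b)_2 = +1.
|Ram(-13566, -57)| = 4, even; anisotropic at {3, 7, 17, ∞}.

[3, 7, 17, inf]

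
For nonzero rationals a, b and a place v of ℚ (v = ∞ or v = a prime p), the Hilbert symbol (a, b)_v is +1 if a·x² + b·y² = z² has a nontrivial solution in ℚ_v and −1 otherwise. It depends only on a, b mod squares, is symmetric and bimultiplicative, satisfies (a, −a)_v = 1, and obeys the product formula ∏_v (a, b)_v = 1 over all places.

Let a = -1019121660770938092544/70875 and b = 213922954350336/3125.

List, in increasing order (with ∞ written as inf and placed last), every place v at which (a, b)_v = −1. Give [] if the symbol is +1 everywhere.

(a, b) ≡ (-55685, 18675195) mod (ℚ^×)²; places V = {2, 3, 5, 7, 11, 19, 23, 37, 43, ∞}.
(a,b)_7: α=-1, u≡2; β=1, v≡3 (mod 7); (2|7)=+1, (3|7)=-1; sign (−1)^1·+1^1·-1^-1 = +1.
(a,b)_3: α=-4, u≡1; β=1, v≡2 (mod 3); (1|3)=+1, (2|3)=-1; sign (−1)^0·+1^1·-1^-4 = +1.
(a,b)_11: α=6, u≡7; β=3, v≡3 (mod 11); (7|11)=-1, (3|11)=+1; sign (−1)^0·-1^3·+1^6 = -1.
(a,b)_23: α=2, u≡14; β=1, v≡11 (mod 23); (14|23)=-1, (11|23)=-1; sign (−1)^0·-1^1·-1^2 = -1.
(a,b)_∞: sgn(-55685)=−, sgn(18675195)=+, so +1.
(a,b)_37: α=1, u≡16; β=1, v≡2 (mod 37); (16|37)=+1, (2|37)=-1; sign (−1)^0·+1^1·-1^1 = -1.
(a,b)_5: α=-3, u≡3; β=-5, v≡1 (mod 5); (3|5)=-1, (1|5)=+1; sign (−1)^0·-1^-5·+1^-3 = -1.
(a,b)_19: α=2, u≡17; β=1, v≡9 (mod 19); (17|19)=+1, (9|19)=+1; sign (−1)^0·+1^1·+1^2 = +1.
(a,b)_2: α=10, β=8; u≡3, v≡3 (mod 8); ε(u)ε(v)=1·1, αω(v)=10·1, βω(u)=8·1; sum ≡ 1  ⇒  -1.
(a,b)_43: α=3, u≡36; β=2, v≡37 (mod 43); (36|43)=+1, (37|43)=-1; sign (−1)^0·+1^2·-1^3 = -1.
Ram(-55685, 18675195) = {2, 5, 11, 23, 37, 43}; no ℚ_2-point on the conic.

[2, 5, 11, 23, 37, 43]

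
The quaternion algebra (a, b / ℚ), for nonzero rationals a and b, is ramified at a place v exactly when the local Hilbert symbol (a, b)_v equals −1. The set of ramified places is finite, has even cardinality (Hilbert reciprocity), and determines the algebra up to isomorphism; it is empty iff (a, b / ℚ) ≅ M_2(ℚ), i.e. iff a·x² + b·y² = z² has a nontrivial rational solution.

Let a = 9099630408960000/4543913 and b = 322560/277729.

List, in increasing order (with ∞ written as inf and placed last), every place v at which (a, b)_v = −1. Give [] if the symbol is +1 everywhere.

(a, b) ≡ (9282, 35) mod (ℚ^×)²; places V = {2, 3, 5, 7, 11, 13, 17, 31, 47, ∞}.
(a,b)_31: α=0, u≡23; β=-2, v≡16 (mod 31); (23|31)=-1, (16|31)=+1; sign (−1)^0·-1^-2·+1^0 = +1.
(a,b)_3: α=13, u≡1; β=2, v≡2 (mod 3); (1|3)=+1, (2|3)=-1; sign (−1)^0·+1^2·-1^13 = -1.
(a,b)_2: α=11, β=10; u≡1, v≡3 (mod 8); ε(u)ε(v)=0·1, αω(v)=11·1, βω(u)=10·0; sum ≡ 1  ⇒  -1.
(a,b)_13: α=1, u≡4; β=0, v≡3 (mod 13); (4|13)=+1, (3|13)=+1; sign (−1)^0·+1^0·+1^1 = +1.
(a,b)_47: α=-2, u≡35; β=0, v≡39 (mod 47); (35|47)=-1, (39|47)=-1; sign (−1)^0·-1^0·-1^-2 = +1.
(a,b)_11: α=-2, u≡3; β=0, v≡7 (mod 11); (3|11)=+1, (7|11)=-1; sign (−1)^0·+1^0·-1^-2 = +1.
(a,b)_17: α=-1, u≡8; β=-2, v≡4 (mod 17); (8|17)=+1, (4|17)=+1; sign (−1)^0·+1^-2·+1^-1 = +1.
(a,b)_5: α=4, u≡2; β=1, v≡3 (mod 5); (2|5)=-1, (3|5)=-1; sign (−1)^0·-1^1·-1^4 = -1.
(a,b)_∞: sgn(9282)=+, sgn(35)=+, so +1.
(a,b)_7: α=3, u≡6; β=1, v≡5 (mod 7); (6|7)=-1, (5|7)=-1; sign (−1)^1·-1^1·-1^3 = -1.
Ram(9282, 35) = {2, 3, 5, 7}; no ℚ_2-point on the conic.

[2, 3, 5, 7]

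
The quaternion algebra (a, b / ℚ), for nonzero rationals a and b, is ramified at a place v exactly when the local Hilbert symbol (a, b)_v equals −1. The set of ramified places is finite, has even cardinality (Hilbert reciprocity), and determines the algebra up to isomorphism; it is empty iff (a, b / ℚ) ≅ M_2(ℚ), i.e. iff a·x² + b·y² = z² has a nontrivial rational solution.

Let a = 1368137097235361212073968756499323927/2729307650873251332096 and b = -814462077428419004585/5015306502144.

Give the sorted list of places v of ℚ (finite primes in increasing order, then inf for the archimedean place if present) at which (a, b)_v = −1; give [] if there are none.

(a, b) ≡ (7, -15785) mod (ℚ^×)²; places V = {2, 3, 5, 7, 11, 13, 17, 41, 43, 53, ∞}.
(a,b)_11: α=4, u≡10; β=3, v≡10 (mod 11); (10|11)=-1, (10|11)=-1; sign (−1)^0·-1^3·-1^4 = -1.
(a,b)_∞: sgn(7)=+, sgn(-15785)=−, so +1.
(a,b)_41: α=6, u≡3; β=3, v≡20 (mod 41); (3|41)=-1, (20|41)=+1; sign (−1)^0·-1^3·+1^6 = -1.
(a,b)_13: α=4, u≡11; β=2, v≡12 (mod 13); (11|13)=-1, (12|13)=+1; sign (−1)^0·-1^2·+1^4 = +1.
(a,b)_43: α=2, u≡19; β=2, v≡28 (mod 43); (19|43)=-1, (28|43)=-1; sign (−1)^0·-1^2·-1^2 = +1.
(a,b)_2: α=-30, β=-20; u≡7, v≡7 (mod 8); ε(u)ε(v)=1·1, αω(v)=-30·0, βω(u)=-20·0; sum ≡ 1  ⇒  -1.
(a,b)_17: α=0, u≡6; β=2, v≡1 (mod 17); (6|17)=-1, (1|17)=+1; sign (−1)^0·-1^2·+1^0 = +1.
(a,b)_3: α=-26, u≡1; β=-14, v≡1 (mod 3); (1|3)=+1, (1|3)=+1; sign (−1)^0·+1^-14·+1^-26 = +1.
(a,b)_53: α=6, u≡42; β=2, v≡25 (mod 53); (42|53)=+1, (25|53)=+1; sign (−1)^0·+1^2·+1^6 = +1.
(a,b)_7: α=5, u≡2; β=1, v≡6 (mod 7); (2|7)=+1, (6|7)=-1; sign (−1)^1·+1^1·-1^5 = +1.
(a,b)_5: α=0, u≡2; β=1, v≡2 (mod 5); (2|5)=-1, (2|5)=-1; sign (−1)^0·-1^1·-1^0 = -1.
Ram(7, -15785) = {2, 5, 11, 41}; no ℚ_2-point on the conic.

[2, 5, 11, 41]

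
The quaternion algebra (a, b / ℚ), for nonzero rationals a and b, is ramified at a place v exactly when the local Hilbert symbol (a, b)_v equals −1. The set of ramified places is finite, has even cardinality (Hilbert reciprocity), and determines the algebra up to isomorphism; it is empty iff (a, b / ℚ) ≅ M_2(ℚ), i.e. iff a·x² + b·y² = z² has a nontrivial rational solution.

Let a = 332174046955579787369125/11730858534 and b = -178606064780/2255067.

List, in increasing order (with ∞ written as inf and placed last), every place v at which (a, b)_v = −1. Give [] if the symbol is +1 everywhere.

[2, 11]

Mod squares: a ≡ 11310, b ≡ -4785. Check v ∈ {∞, 2, 3, 5, 11, 13, 17, 29, 37}.
v=13: a=13^5·(≡3), b=13^2·(≡1) mod 13; (3|13)=+1, (1|13)=+1; (−1)^{5·2·6}·(+1)^2·(+1)^5 = +1.
v=3: a=3^-5·(≡2), b=3^-3·(≡1) mod 3; (2|3)=-1, (1|3)=+1; (−1)^{-5·-3·1}·(-1)^-3·(+1)^-5 = +1.
v=∞: 11310 > 0 and -4785 < 0  ⇒  (a,b)_∞ = +1.
v=11: a=11^8·(≡7), b=11^3·(≡5) mod 11; (7|11)=-1, (5|11)=+1; (−1)^{8·3·5}·(-1)^3·(+1)^8 = -1.
v=29: a=29^3·(≡28), b=29^1·(≡1) mod 29; (28|29)=+1, (1|29)=+1; (−1)^{3·1·14}·(+1)^1·(+1)^3 = +1.
v=2: v_2(a)=-1, v_2(b)=2; units ≡ 7, 7 (mod 8); ε·ε+αω+βω = 1·1+-1·0+2·0 ≡ 1  ⇒  (a,b)_2 = -1.
v=17: a=17^-6·(≡3), b=17^-4·(≡9) mod 17; (3|17)=-1, (9|17)=+1; (−1)^{-6·-4·8}·(-1)^-4·(+1)^-6 = +1.
v=37: a=37^2·(≡4), b=37^2·(≡28) mod 37; (4|37)=+1, (28|37)=+1; (−1)^{2·2·18}·(+1)^2·(+1)^2 = +1.
v=5: a=5^3·(≡2), b=5^1·(≡2) mod 5; (2|5)=-1, (2|5)=-1; (−1)^{3·1·2}·(-1)^1·(-1)^3 = +1.
(11310, -4785 / ℚ) ramifies at {2, 11}: a division algebra.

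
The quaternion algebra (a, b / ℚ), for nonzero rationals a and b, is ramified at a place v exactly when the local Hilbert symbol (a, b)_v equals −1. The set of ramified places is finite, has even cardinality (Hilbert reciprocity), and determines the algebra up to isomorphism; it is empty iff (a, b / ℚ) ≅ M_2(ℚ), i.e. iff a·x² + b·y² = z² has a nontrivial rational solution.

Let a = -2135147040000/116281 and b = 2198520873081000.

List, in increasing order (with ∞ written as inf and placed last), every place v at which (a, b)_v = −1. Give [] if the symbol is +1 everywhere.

[2, 19, 23, 29]

Mod squares: a ≡ -164749, b ≡ 10. Check v ∈ {∞, 2, 3, 5, 11, 13, 19, 23, 29, 31}.
v=2: v_2(a)=8, v_2(b)=3; units ≡ 3, 5 (mod 8); ε·ε+αω+βω = 1·0+8·1+3·1 ≡ 1  ⇒  (a,b)_2 = -1.
v=11: a=11^-2·(≡1), b=11^0·(≡6) mod 11; (1|11)=+1, (6|11)=-1; (−1)^{-2·0·5}·(+1)^0·(-1)^-2 = +1.
v=29: a=29^1·(≡14), b=29^2·(≡27) mod 29; (14|29)=-1, (27|29)=-1; (−1)^{1·2·14}·(-1)^2·(-1)^1 = -1.
v=19: a=19^1·(≡3), b=19^2·(≡14) mod 19; (3|19)=-1, (14|19)=-1; (−1)^{1·2·9}·(-1)^2·(-1)^1 = -1.
v=13: a=13^1·(≡6), b=13^2·(≡1) mod 13; (6|13)=-1, (1|13)=+1; (−1)^{1·2·6}·(-1)^2·(+1)^1 = +1.
v=3: a=3^4·(≡2), b=3^4·(≡1) mod 3; (2|3)=-1, (1|3)=+1; (−1)^{4·4·1}·(-1)^4·(+1)^4 = +1.
v=5: a=5^4·(≡1), b=5^3·(≡3) mod 5; (1|5)=+1, (3|5)=-1; (−1)^{4·3·2}·(+1)^3·(-1)^4 = +1.
v=31: a=31^-2·(≡18), b=31^0·(≡7) mod 31; (18|31)=+1, (7|31)=+1; (−1)^{-2·0·15}·(+1)^0·(+1)^-2 = +1.
v=23: a=23^1·(≡2), b=23^2·(≡21) mod 23; (2|23)=+1, (21|23)=-1; (−1)^{1·2·11}·(+1)^2·(-1)^1 = -1.
v=∞: -164749 < 0 and 10 > 0  ⇒  (a,b)_∞ = +1.
|Ram(-164749, 10)| = 4, even; anisotropic at {2, 19, 23, 29}.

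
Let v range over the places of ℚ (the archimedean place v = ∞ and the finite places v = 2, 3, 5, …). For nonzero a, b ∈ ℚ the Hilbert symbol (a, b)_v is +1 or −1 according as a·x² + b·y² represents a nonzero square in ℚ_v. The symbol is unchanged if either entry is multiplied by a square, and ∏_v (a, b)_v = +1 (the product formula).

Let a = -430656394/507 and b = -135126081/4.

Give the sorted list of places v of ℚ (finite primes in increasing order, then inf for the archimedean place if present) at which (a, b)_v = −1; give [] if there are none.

(a, b) ≡ (-73038, -15014009) mod (ℚ^×)²; places V = {2, 3, 7, 13, 17, 19, 23, 37, 43, 47, ∞}.
(a,b)_2: α=1, β=-2; u≡1, v≡7 (mod 8); ε(u)ε(v)=0·1, αω(v)=1·0, βω(u)=-2·0; sum ≡ 0  ⇒  +1.
(a,b)_37: α=1, u≡18; β=0, v≡7 (mod 37); (18|37)=-1, (7|37)=+1; sign (−1)^0·-1^0·+1^1 = +1.
(a,b)_∞: sgn(-73038)=−, sgn(-15014009)=−, so -1.
(a,b)_7: α=3, u≡6; β=0, v≡2 (mod 7); (6|7)=-1, (2|7)=+1; sign (−1)^0·-1^0·+1^3 = +1.
(a,b)_43: α=0, u≡19; β=1, v≡4 (mod 43); (19|43)=-1, (4|43)=+1; sign (−1)^0·-1^1·+1^0 = -1.
(a,b)_47: α=1, u≡44; β=1, v≡27 (mod 47); (44|47)=-1, (27|47)=+1; sign (−1)^1·-1^1·+1^1 = +1.
(a,b)_3: α=-1, u≡2; β=2, v≡1 (mod 3); (2|3)=-1, (1|3)=+1; sign (−1)^0·-1^2·+1^-1 = +1.
(a,b)_19: α=2, u≡16; β=1, v≡12 (mod 19); (16|19)=+1, (12|19)=-1; sign (−1)^0·+1^1·-1^2 = +1.
(a,b)_17: α=0, u≡6; β=1, v≡3 (mod 17); (6|17)=-1, (3|17)=-1; sign (−1)^0·-1^1·-1^0 = -1.
(a,b)_23: α=0, u≡22; β=1, v≡1 (mod 23); (22|23)=-1, (1|23)=+1; sign (−1)^0·-1^1·+1^0 = -1.
(a,b)_13: α=-2, u≡9; β=0, v≡10 (mod 13); (9|13)=+1, (10|13)=+1; sign (−1)^0·+1^0·+1^-2 = +1.
(-73038, -15014009 / ℚ) ramifies at {17, 23, 43, ∞}: a division algebra.

[17, 23, 43, inf]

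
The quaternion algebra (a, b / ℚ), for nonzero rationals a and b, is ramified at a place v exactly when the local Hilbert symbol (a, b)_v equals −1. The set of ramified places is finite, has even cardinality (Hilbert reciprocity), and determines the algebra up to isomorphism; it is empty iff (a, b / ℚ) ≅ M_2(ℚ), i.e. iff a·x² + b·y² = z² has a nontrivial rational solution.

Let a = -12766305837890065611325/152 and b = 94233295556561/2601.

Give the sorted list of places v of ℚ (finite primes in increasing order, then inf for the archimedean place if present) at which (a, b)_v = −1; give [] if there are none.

Mod squares: a ≡ -785726, b ≡ 161. Check v ∈ {∞, 2, 3, 5, 7, 17, 19, 23, 29, 31, 37}.
v=23: a=23^5·(≡6), b=23^3·(≡7) mod 23; (6|23)=+1, (7|23)=-1; (−1)^{5·3·11}·(+1)^3·(-1)^5 = +1.
v=7: a=7^2·(≡5), b=7^1·(≡2) mod 7; (5|7)=-1, (2|7)=+1; (−1)^{2·1·3}·(-1)^1·(+1)^2 = -1.
v=17: a=17^0·(≡11), b=17^-2·(≡13) mod 17; (11|17)=-1, (13|17)=+1; (−1)^{0·-2·8}·(-1)^-2·(+1)^0 = +1.
v=37: a=37^4·(≡14), b=37^2·(≡19) mod 37; (14|37)=-1, (19|37)=-1; (−1)^{4·2·18}·(-1)^2·(-1)^4 = +1.
v=∞: -785726 < 0 and 161 > 0  ⇒  (a,b)_∞ = +1.
v=29: a=29^1·(≡21), b=29^2·(≡1) mod 29; (21|29)=-1, (1|29)=+1; (−1)^{1·2·14}·(-1)^2·(+1)^1 = +1.
v=3: a=3^0·(≡1), b=3^-2·(≡2) mod 3; (1|3)=+1, (2|3)=-1; (−1)^{0·-2·1}·(+1)^-2·(-1)^0 = +1.
v=5: a=5^2·(≡1), b=5^0·(≡1) mod 5; (1|5)=+1, (1|5)=+1; (−1)^{2·0·2}·(+1)^0·(+1)^2 = +1.
v=31: a=31^3·(≡29), b=31^2·(≡13) mod 31; (29|31)=-1, (13|31)=-1; (−1)^{3·2·15}·(-1)^2·(-1)^3 = -1.
v=19: a=19^-1·(≡6), b=19^0·(≡11) mod 19; (6|19)=+1, (11|19)=+1; (−1)^{-1·0·9}·(+1)^0·(+1)^-1 = +1.
v=2: v_2(a)=-3, v_2(b)=0; units ≡ 1, 1 (mod 8); ε·ε+αω+βω = 0·0+-3·0+0·0 ≡ 0  ⇒  (a,b)_2 = +1.
(-785726, 161 / ℚ) ramifies at {7, 31}: a division algebra.

[7, 31]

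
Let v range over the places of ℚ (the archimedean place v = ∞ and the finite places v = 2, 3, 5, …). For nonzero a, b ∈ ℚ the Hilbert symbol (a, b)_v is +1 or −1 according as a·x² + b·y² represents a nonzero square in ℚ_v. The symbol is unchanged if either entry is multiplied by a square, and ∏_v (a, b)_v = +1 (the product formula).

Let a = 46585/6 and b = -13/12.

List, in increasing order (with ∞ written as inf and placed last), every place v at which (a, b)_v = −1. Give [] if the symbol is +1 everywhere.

(a, b) ≡ (2310, -39) mod (ℚ^×)²; places V = {2, 3, 5, 7, 11, 13, ∞}.
(a,b)_5: α=1, u≡2; β=0, v≡1 (mod 5); (2|5)=-1, (1|5)=+1; sign (−1)^0·-1^0·+1^1 = +1.
(a,b)_11: α=3, u≡4; β=0, v≡9 (mod 11); (4|11)=+1, (9|11)=+1; sign (−1)^0·+1^0·+1^3 = +1.
(a,b)_13: α=0, u≡1; β=1, v≡1 (mod 13); (1|13)=+1, (1|13)=+1; sign (−1)^0·+1^1·+1^0 = +1.
(a,b)_∞: sgn(2310)=+, sgn(-39)=−, so +1.
(a,b)_7: α=1, u≡2; β=0, v≡3 (mod 7); (2|7)=+1, (3|7)=-1; sign (−1)^0·+1^0·-1^1 = -1.
(a,b)_2: α=-1, β=-2; u≡3, v≡1 (mod 8); ε(u)ε(v)=1·0, αω(v)=-1·0, βω(u)=-2·1; sum ≡ 0  ⇒  +1.
(a,b)_3: α=-1, u≡2; β=-1, v≡2 (mod 3); (2|3)=-1, (2|3)=-1; sign (−1)^1·-1^-1·-1^-1 = -1.
(2310, -39 / ℚ) ramifies at {3, 7}: a division algebra.

[3, 7]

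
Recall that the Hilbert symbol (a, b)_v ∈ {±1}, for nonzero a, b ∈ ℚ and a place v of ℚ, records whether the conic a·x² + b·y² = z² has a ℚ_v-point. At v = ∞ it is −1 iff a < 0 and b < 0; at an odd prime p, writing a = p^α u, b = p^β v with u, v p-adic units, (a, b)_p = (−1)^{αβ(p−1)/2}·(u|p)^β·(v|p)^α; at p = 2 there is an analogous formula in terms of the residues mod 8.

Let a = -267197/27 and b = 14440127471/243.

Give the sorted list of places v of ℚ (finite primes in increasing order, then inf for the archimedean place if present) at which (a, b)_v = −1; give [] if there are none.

Mod squares: a ≡ -16359, b ≡ 3059133. Check v ∈ {∞, 2, 3, 7, 11, 17, 19, 41}.
v=41: a=41^1·(≡35), b=41^1·(≡17) mod 41; (35|41)=-1, (17|41)=-1; (−1)^{1·1·20}·(-1)^1·(-1)^1 = +1.
v=7: a=7^3·(≡2), b=7^3·(≡4) mod 7; (2|7)=+1, (4|7)=+1; (−1)^{3·3·3}·(+1)^3·(+1)^3 = -1.
v=11: a=11^0·(≡3), b=11^1·(≡5) mod 11; (3|11)=+1, (5|11)=+1; (−1)^{0·1·5}·(+1)^1·(+1)^0 = +1.
v=3: a=3^-3·(≡1), b=3^-5·(≡2) mod 3; (1|3)=+1, (2|3)=-1; (−1)^{-3·-5·1}·(+1)^-5·(-1)^-3 = +1.
v=2: v_2(a)=0, v_2(b)=0; units ≡ 1, 5 (mod 8); ε·ε+αω+βω = 0·0+0·1+0·0 ≡ 0  ⇒  (a,b)_2 = +1.
v=17: a=17^0·(≡6), b=17^3·(≡4) mod 17; (6|17)=-1, (4|17)=+1; (−1)^{0·3·8}·(-1)^3·(+1)^0 = -1.
v=∞: -16359 < 0 and 3059133 > 0  ⇒  (a,b)_∞ = +1.
v=19: a=19^1·(≡2), b=19^1·(≡9) mod 19; (2|19)=-1, (9|19)=+1; (−1)^{1·1·9}·(-1)^1·(+1)^1 = +1.
|Ram(-16359, 3059133)| = 2, even; anisotropic at {7, 17}.

[7, 17]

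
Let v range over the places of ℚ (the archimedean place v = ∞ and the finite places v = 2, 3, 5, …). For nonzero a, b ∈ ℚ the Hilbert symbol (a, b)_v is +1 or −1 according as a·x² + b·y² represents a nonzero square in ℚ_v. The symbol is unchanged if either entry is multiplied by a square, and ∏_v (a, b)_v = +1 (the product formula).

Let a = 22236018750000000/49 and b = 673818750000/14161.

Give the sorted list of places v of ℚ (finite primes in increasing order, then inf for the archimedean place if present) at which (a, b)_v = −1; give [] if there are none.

[3, 11]

Mod squares: a ≡ 30, b ≡ 11. Check v ∈ {∞, 2, 3, 5, 7, 11, 17}.
v=3: a=3^5·(≡1), b=3^4·(≡2) mod 3; (1|3)=+1, (2|3)=-1; (−1)^{5·4·1}·(+1)^4·(-1)^5 = -1.
v=5: a=5^11·(≡1), b=5^8·(≡1) mod 5; (1|5)=+1, (1|5)=+1; (−1)^{11·8·2}·(+1)^8·(+1)^11 = +1.
v=2: v_2(a)=7, v_2(b)=4; units ≡ 7, 3 (mod 8); ε·ε+αω+βω = 1·1+7·1+4·0 ≡ 0  ⇒  (a,b)_2 = +1.
v=11: a=11^4·(≡7), b=11^3·(≡9) mod 11; (7|11)=-1, (9|11)=+1; (−1)^{4·3·5}·(-1)^3·(+1)^4 = -1.
v=17: a=17^0·(≡13), b=17^-2·(≡10) mod 17; (13|17)=+1, (10|17)=-1; (−1)^{0·-2·8}·(+1)^-2·(-1)^0 = +1.
v=7: a=7^-2·(≡1), b=7^-2·(≡2) mod 7; (1|7)=+1, (2|7)=+1; (−1)^{-2·-2·3}·(+1)^-2·(+1)^-2 = +1.
v=∞: 30 > 0 and 11 > 0  ⇒  (a,b)_∞ = +1.
Ram(30, 11) = {3, 11}; no ℚ_3-point on the conic.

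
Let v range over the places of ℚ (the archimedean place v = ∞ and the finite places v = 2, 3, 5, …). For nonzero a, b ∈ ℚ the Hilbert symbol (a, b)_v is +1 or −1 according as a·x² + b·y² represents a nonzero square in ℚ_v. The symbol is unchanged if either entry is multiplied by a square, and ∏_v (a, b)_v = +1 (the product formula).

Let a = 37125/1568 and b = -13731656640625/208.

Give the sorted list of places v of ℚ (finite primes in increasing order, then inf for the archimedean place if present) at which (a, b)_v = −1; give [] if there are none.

[2, 3, 5, 13]

Mod squares: a ≡ 330, b ≡ -13. Check v ∈ {∞, 2, 3, 5, 7, 11, 13}.
v=5: a=5^3·(≡4), b=5^8·(≡3) mod 5; (4|5)=+1, (3|5)=-1; (−1)^{3·8·2}·(+1)^8·(-1)^3 = -1.
v=2: v_2(a)=-5, v_2(b)=-4; units ≡ 5, 3 (mod 8); ε·ε+αω+βω = 0·1+-5·1+-4·1 ≡ 1  ⇒  (a,b)_2 = -1.
v=7: a=7^-2·(≡1), b=7^4·(≡1) mod 7; (1|7)=+1, (1|7)=+1; (−1)^{-2·4·3}·(+1)^4·(+1)^-2 = +1.
v=11: a=11^1·(≡7), b=11^4·(≡1) mod 11; (7|11)=-1, (1|11)=+1; (−1)^{1·4·5}·(-1)^4·(+1)^1 = +1.
v=∞: 330 > 0 and -13 < 0  ⇒  (a,b)_∞ = +1.
v=3: a=3^3·(≡2), b=3^0·(≡2) mod 3; (2|3)=-1, (2|3)=-1; (−1)^{3·0·1}·(-1)^0·(-1)^3 = -1.
v=13: a=13^0·(≡11), b=13^-1·(≡4) mod 13; (11|13)=-1, (4|13)=+1; (−1)^{0·-1·6}·(-1)^-1·(+1)^0 = -1.
|Ram(330, -13)| = 4, even; anisotropic at {2, 3, 5, 13}.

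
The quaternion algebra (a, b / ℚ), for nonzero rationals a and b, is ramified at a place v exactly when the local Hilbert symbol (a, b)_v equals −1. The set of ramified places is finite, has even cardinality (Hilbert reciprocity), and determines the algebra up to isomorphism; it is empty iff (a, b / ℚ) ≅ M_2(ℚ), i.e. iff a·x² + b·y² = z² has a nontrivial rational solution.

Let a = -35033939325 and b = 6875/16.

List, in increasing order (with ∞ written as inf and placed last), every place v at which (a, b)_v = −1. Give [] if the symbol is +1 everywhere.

[2, 11, 31, 41]

(a, b) ≡ (-155706397, 11) mod (ℚ^×)²; places V = {2, 3, 5, 7, 11, 31, 37, 41, 43, ∞}.
(a,b)_3: α=2, u≡2; β=0, v≡2 (mod 3); (2|3)=-1, (2|3)=-1; sign (−1)^0·-1^0·-1^2 = +1.
(a,b)_31: α=1, u≡28; β=0, v≡17 (mod 31); (28|31)=+1, (17|31)=-1; sign (−1)^0·+1^0·-1^1 = -1.
(a,b)_43: α=1, u≡26; β=0, v≡40 (mod 43); (26|43)=-1, (40|43)=+1; sign (−1)^0·-1^0·+1^1 = +1.
(a,b)_37: α=1, u≡1; β=0, v≡25 (mod 37); (1|37)=+1, (25|37)=+1; sign (−1)^0·+1^0·+1^1 = +1.
(a,b)_5: α=2, u≡2; β=4, v≡1 (mod 5); (2|5)=-1, (1|5)=+1; sign (−1)^0·-1^4·+1^2 = +1.
(a,b)_11: α=1, u≡4; β=1, v≡4 (mod 11); (4|11)=+1, (4|11)=+1; sign (−1)^1·+1^1·+1^1 = -1.
(a,b)_41: α=1, u≡5; β=0, v≡12 (mod 41); (5|41)=+1, (12|41)=-1; sign (−1)^0·+1^0·-1^1 = -1.
(a,b)_2: α=0, β=-4; u≡3, v≡3 (mod 8); ε(u)ε(v)=1·1, αω(v)=0·1, βω(u)=-4·1; sum ≡ 1  ⇒  -1.
(a,b)_7: α=1, u≡3; β=0, v≡4 (mod 7); (3|7)=-1, (4|7)=+1; sign (−1)^0·-1^0·+1^1 = +1.
(a,b)_∞: sgn(-155706397)=−, sgn(11)=+, so +1.
(-155706397, 11 / ℚ) ramifies at {2, 11, 31, 41}: a division algebra.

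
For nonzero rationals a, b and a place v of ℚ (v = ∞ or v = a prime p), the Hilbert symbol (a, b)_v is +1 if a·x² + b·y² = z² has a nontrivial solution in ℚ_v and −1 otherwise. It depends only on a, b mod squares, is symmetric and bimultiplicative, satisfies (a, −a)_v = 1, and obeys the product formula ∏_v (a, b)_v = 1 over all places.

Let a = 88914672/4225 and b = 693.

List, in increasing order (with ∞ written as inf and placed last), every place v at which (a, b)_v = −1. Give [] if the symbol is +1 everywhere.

(a, b) ≡ (7, 77) mod (ℚ^×)²; places V = {2, 3, 5, 7, 11, 13, ∞}.
(a,b)_∞: sgn(7)=+, sgn(77)=+, so +1.
(a,b)_13: α=-2, u≡11; β=0, v≡4 (mod 13); (11|13)=-1, (4|13)=+1; sign (−1)^0·-1^0·+1^-2 = +1.
(a,b)_3: α=8, u≡1; β=2, v≡2 (mod 3); (1|3)=+1, (2|3)=-1; sign (−1)^0·+1^2·-1^8 = +1.
(a,b)_2: α=4, β=0; u≡7, v≡5 (mod 8); ε(u)ε(v)=1·0, αω(v)=4·1, βω(u)=0·0; sum ≡ 0  ⇒  +1.
(a,b)_5: α=-2, u≡3; β=0, v≡3 (mod 5); (3|5)=-1, (3|5)=-1; sign (−1)^0·-1^0·-1^-2 = +1.
(a,b)_11: α=2, u≡10; β=1, v≡8 (mod 11); (10|11)=-1, (8|11)=-1; sign (−1)^0·-1^1·-1^2 = -1.
(a,b)_7: α=1, u≡2; β=1, v≡1 (mod 7); (2|7)=+1, (1|7)=+1; sign (−1)^1·+1^1·+1^1 = -1.
(7, 77 / ℚ) ramifies at {7, 11}: a division algebra.

[7, 11]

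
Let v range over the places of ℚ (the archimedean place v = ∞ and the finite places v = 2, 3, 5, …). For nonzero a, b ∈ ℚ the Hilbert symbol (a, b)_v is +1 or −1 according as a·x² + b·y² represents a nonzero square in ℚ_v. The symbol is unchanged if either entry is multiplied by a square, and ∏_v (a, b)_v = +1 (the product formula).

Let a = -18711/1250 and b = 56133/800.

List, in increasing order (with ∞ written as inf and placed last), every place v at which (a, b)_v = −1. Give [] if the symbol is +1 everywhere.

[2, 7]

Mod squares: a ≡ -462, b ≡ 154. Check v ∈ {∞, 2, 3, 5, 7, 11}.
v=2: v_2(a)=-1, v_2(b)=-5; units ≡ 1, 5 (mod 8); ε·ε+αω+βω = 0·0+-1·1+-5·0 ≡ 1  ⇒  (a,b)_2 = -1.
v=∞: -462 < 0 and 154 > 0  ⇒  (a,b)_∞ = +1.
v=3: a=3^5·(≡2), b=3^6·(≡1) mod 3; (2|3)=-1, (1|3)=+1; (−1)^{5·6·1}·(-1)^6·(+1)^5 = +1.
v=11: a=11^1·(≡10), b=11^1·(≡4) mod 11; (10|11)=-1, (4|11)=+1; (−1)^{1·1·5}·(-1)^1·(+1)^1 = +1.
v=7: a=7^1·(≡2), b=7^1·(≡2) mod 7; (2|7)=+1, (2|7)=+1; (−1)^{1·1·3}·(+1)^1·(+1)^1 = -1.
v=5: a=5^-4·(≡2), b=5^-2·(≡4) mod 5; (2|5)=-1, (4|5)=+1; (−1)^{-4·-2·2}·(-1)^-2·(+1)^-4 = +1.
Ram(-462, 154) = {2, 7}; no ℚ_2-point on the conic.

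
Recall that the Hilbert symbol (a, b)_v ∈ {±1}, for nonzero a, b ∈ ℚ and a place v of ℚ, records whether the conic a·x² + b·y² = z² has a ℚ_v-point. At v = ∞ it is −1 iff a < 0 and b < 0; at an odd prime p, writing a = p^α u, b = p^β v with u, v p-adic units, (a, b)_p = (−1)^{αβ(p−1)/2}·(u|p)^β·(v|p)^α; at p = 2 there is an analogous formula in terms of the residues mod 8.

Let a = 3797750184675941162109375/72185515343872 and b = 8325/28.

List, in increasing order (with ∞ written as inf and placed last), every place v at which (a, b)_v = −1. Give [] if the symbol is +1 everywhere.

Mod squares: a ≡ 73185, b ≡ 259. Check v ∈ {∞, 2, 3, 5, 7, 11, 17, 37, 41}.
v=17: a=17^1·(≡1), b=17^0·(≡15) mod 17; (1|17)=+1, (15|17)=+1; (−1)^{1·0·8}·(+1)^0·(+1)^1 = +1.
v=41: a=41^1·(≡6), b=41^0·(≡3) mod 41; (6|41)=-1, (3|41)=-1; (−1)^{1·0·20}·(-1)^0·(-1)^1 = -1.
v=∞: 73185 > 0 and 259 > 0  ⇒  (a,b)_∞ = +1.
v=5: a=5^13·(≡3), b=5^2·(≡1) mod 5; (3|5)=-1, (1|5)=+1; (−1)^{13·2·2}·(-1)^2·(+1)^13 = +1.
v=11: a=11^2·(≡7), b=11^0·(≡7) mod 11; (7|11)=-1, (7|11)=-1; (−1)^{2·0·5}·(-1)^0·(-1)^2 = +1.
v=37: a=37^4·(≡30), b=37^1·(≡12) mod 37; (30|37)=+1, (12|37)=+1; (−1)^{4·1·18}·(+1)^1·(+1)^4 = +1.
v=7: a=7^-5·(≡1), b=7^-1·(≡4) mod 7; (1|7)=+1, (4|7)=+1; (−1)^{-5·-1·3}·(+1)^-1·(+1)^-5 = -1.
v=2: v_2(a)=-32, v_2(b)=-2; units ≡ 1, 3 (mod 8); ε·ε+αω+βω = 0·1+-32·1+-2·0 ≡ 0  ⇒  (a,b)_2 = +1.
v=3: a=3^9·(≡2), b=3^2·(≡1) mod 3; (2|3)=-1, (1|3)=+1; (−1)^{9·2·1}·(-1)^2·(+1)^9 = +1.
Ram(73185, 259) = {7, 41}; no ℚ_7-point on the conic.

[7, 41]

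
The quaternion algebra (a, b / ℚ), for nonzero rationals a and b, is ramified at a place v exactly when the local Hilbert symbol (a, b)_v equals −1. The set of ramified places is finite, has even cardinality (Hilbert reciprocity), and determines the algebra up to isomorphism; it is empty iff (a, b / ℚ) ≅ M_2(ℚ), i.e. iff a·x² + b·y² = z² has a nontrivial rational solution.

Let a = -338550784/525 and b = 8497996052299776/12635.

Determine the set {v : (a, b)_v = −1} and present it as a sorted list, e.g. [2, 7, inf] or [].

Mod squares: a ≡ -6006, b ≡ 35. Check v ∈ {∞, 2, 3, 5, 7, 11, 13, 17, 19, 31}.
v=11: a=11^1·(≡5), b=11^4·(≡7) mod 11; (5|11)=+1, (7|11)=-1; (−1)^{1·4·5}·(+1)^4·(-1)^1 = -1.
v=13: a=13^1·(≡5), b=13^0·(≡4) mod 13; (5|13)=-1, (4|13)=+1; (−1)^{1·0·6}·(-1)^0·(+1)^1 = +1.
v=∞: -6006 < 0 and 35 > 0  ⇒  (a,b)_∞ = +1.
v=5: a=5^-2·(≡1), b=5^-1·(≡3) mod 5; (1|5)=+1, (3|5)=-1; (−1)^{-2·-1·2}·(+1)^-1·(-1)^-2 = +1.
v=19: a=19^0·(≡9), b=19^-2·(≡1) mod 19; (9|19)=+1, (1|19)=+1; (−1)^{0·-2·9}·(+1)^-2·(+1)^0 = +1.
v=2: v_2(a)=13, v_2(b)=26; units ≡ 5, 3 (mod 8); ε·ε+αω+βω = 0·1+13·1+26·1 ≡ 1  ⇒  (a,b)_2 = -1.
v=3: a=3^-1·(≡2), b=3^2·(≡2) mod 3; (2|3)=-1, (2|3)=-1; (−1)^{-1·2·1}·(-1)^2·(-1)^-1 = -1.
v=17: a=17^2·(≡10), b=17^0·(≡1) mod 17; (10|17)=-1, (1|17)=+1; (−1)^{2·0·8}·(-1)^0·(+1)^2 = +1.
v=31: a=31^0·(≡16), b=31^2·(≡9) mod 31; (16|31)=+1, (9|31)=+1; (−1)^{0·2·15}·(+1)^2·(+1)^0 = +1.
v=7: a=7^-1·(≡6), b=7^-1·(≡6) mod 7; (6|7)=-1, (6|7)=-1; (−1)^{-1·-1·3}·(-1)^-1·(-1)^-1 = -1.
Ram(-6006, 35) = {2, 3, 7, 11}; no ℚ_2-point on the conic.

[2, 3, 7, 11]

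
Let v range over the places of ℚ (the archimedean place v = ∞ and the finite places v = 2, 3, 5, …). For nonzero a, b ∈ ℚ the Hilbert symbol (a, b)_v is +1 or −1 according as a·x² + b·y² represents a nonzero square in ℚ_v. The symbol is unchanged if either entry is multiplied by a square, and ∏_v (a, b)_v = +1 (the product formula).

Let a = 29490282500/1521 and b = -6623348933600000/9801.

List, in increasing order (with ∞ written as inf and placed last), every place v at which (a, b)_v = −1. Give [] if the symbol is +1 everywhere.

[5, 7]

(a, b) ≡ (17, -35) mod (ℚ^×)²; places V = {2, 3, 5, 7, 11, 13, 17, ∞}.
(a,b)_5: α=4, u≡2; β=5, v≡3 (mod 5); (2|5)=-1, (3|5)=-1; sign (−1)^0·-1^5·-1^4 = -1.
(a,b)_3: α=-2, u≡2; β=-4, v≡1 (mod 3); (2|3)=-1, (1|3)=+1; sign (−1)^0·-1^-4·+1^-2 = +1.
(a,b)_11: α=0, u≡10; β=-2, v≡9 (mod 11); (10|11)=-1, (9|11)=+1; sign (−1)^0·-1^-2·+1^0 = +1.
(a,b)_∞: sgn(17)=+, sgn(-35)=−, so +1.
(a,b)_2: α=2, β=8; u≡1, v≡5 (mod 8); ε(u)ε(v)=0·0, αω(v)=2·1, βω(u)=8·0; sum ≡ 0  ⇒  +1.
(a,b)_13: α=-2, u≡9; β=0, v≡4 (mod 13); (9|13)=+1, (4|13)=+1; sign (−1)^0·+1^0·+1^-2 = +1.
(a,b)_17: α=3, u≡9; β=6, v≡1 (mod 17); (9|17)=+1, (1|17)=+1; sign (−1)^0·+1^6·+1^3 = +1.
(a,b)_7: α=4, u≡3; β=3, v≡2 (mod 7); (3|7)=-1, (2|7)=+1; sign (−1)^0·-1^3·+1^4 = -1.
(17, -35 / ℚ) ramifies at {5, 7}: a division algebra.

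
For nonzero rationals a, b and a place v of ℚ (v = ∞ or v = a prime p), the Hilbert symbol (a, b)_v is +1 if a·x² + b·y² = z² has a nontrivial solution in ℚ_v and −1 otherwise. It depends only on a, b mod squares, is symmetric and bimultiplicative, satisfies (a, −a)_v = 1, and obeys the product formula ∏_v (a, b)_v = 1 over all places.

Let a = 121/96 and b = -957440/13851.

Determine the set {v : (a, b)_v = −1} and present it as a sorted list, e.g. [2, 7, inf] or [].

[11, 17]

(a, b) ≡ (6, -17765) mod (ℚ^×)²; places V = {2, 3, 5, 11, 17, 19, ∞}.
(a,b)_3: α=-1, u≡2; β=-6, v≡1 (mod 3); (2|3)=-1, (1|3)=+1; sign (−1)^0·-1^-6·+1^-1 = +1.
(a,b)_2: α=-5, β=10; u≡3, v≡3 (mod 8); ε(u)ε(v)=1·1, αω(v)=-5·1, βω(u)=10·1; sum ≡ 0  ⇒  +1.
(a,b)_11: α=2, u≡7; β=1, v≡7 (mod 11); (7|11)=-1, (7|11)=-1; sign (−1)^0·-1^1·-1^2 = -1.
(a,b)_19: α=0, u≡7; β=-1, v≡12 (mod 19); (7|19)=+1, (12|19)=-1; sign (−1)^0·+1^-1·-1^0 = +1.
(a,b)_∞: sgn(6)=+, sgn(-17765)=−, so +1.
(a,b)_5: α=0, u≡1; β=1, v≡2 (mod 5); (1|5)=+1, (2|5)=-1; sign (−1)^0·+1^1·-1^0 = +1.
(a,b)_17: α=0, u≡11; β=1, v≡4 (mod 17); (11|17)=-1, (4|17)=+1; sign (−1)^0·-1^1·+1^0 = -1.
Ram(6, -17765) = {11, 17}; no ℚ_11-point on the conic.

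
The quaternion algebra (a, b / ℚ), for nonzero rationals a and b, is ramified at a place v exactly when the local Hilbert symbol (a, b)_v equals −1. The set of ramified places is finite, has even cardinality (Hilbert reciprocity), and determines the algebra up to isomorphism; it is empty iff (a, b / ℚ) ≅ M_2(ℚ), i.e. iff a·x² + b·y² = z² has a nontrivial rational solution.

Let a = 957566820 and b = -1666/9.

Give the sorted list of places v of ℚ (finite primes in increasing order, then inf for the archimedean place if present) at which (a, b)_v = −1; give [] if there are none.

(a, b) ≡ (345, -34) mod (ℚ^×)²; places V = {2, 3, 5, 7, 17, 23, ∞}.
(a,b)_23: α=1, u≡5; β=0, v≡4 (mod 23); (5|23)=-1, (4|23)=+1; sign (−1)^0·-1^0·+1^1 = +1.
(a,b)_17: α=2, u≡12; β=1, v≡8 (mod 17); (12|17)=-1, (8|17)=+1; sign (−1)^0·-1^1·+1^2 = -1.
(a,b)_7: α=4, u≡2; β=2, v≡4 (mod 7); (2|7)=+1, (4|7)=+1; sign (−1)^0·+1^2·+1^4 = +1.
(a,b)_3: α=1, u≡1; β=-2, v≡2 (mod 3); (1|3)=+1, (2|3)=-1; sign (−1)^0·+1^-2·-1^1 = -1.
(a,b)_5: α=1, u≡4; β=0, v≡1 (mod 5); (4|5)=+1, (1|5)=+1; sign (−1)^0·+1^0·+1^1 = +1.
(a,b)_∞: sgn(345)=+, sgn(-34)=−, so +1.
(a,b)_2: α=2, β=1; u≡1, v≡7 (mod 8); ε(u)ε(v)=0·1, αω(v)=2·0, βω(u)=1·0; sum ≡ 0  ⇒  +1.
|Ram(345, -34)| = 2, even; anisotropic at {3, 17}.

[3, 17]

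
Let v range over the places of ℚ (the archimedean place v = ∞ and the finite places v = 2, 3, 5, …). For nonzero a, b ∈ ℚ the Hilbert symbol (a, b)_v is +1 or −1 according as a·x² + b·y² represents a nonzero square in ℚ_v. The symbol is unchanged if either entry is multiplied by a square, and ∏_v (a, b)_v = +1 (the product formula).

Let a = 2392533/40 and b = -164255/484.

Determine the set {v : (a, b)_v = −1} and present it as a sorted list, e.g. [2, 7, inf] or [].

(a, b) ≡ (130, -455) mod (ℚ^×)²; places V = {2, 3, 5, 7, 11, 13, 19, ∞}.
(a,b)_∞: sgn(130)=+, sgn(-455)=−, so +1.
(a,b)_19: α=0, u≡17; β=2, v≡17 (mod 19); (17|19)=+1, (17|19)=+1; sign (−1)^0·+1^2·+1^0 = +1.
(a,b)_11: α=2, u≡4; β=-2, v≡2 (mod 11); (4|11)=+1, (2|11)=-1; sign (−1)^0·+1^-2·-1^2 = +1.
(a,b)_2: α=-3, β=-2; u≡1, v≡1 (mod 8); ε(u)ε(v)=0·0, αω(v)=-3·0, βω(u)=-2·0; sum ≡ 0  ⇒  +1.
(a,b)_13: α=3, u≡10; β=1, v≡9 (mod 13); (10|13)=+1, (9|13)=+1; sign (−1)^0·+1^1·+1^3 = +1.
(a,b)_5: α=-1, u≡1; β=1, v≡1 (mod 5); (1|5)=+1, (1|5)=+1; sign (−1)^0·+1^1·+1^-1 = +1.
(a,b)_7: α=0, u≡2; β=1, v≡6 (mod 7); (2|7)=+1, (6|7)=-1; sign (−1)^0·+1^1·-1^0 = +1.
(a,b)_3: α=2, u≡1; β=0, v≡1 (mod 3); (1|3)=+1, (1|3)=+1; sign (−1)^0·+1^0·+1^2 = +1.
Ram(a, b) = ∅: the form 130·x² + -455·y² − z² is isotropic over every ℚ_v, so by Hasse–Minkowski it is isotropic over ℚ.

[]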